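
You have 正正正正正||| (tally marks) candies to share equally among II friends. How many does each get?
Convert 正正正正正||| (tally marks) → 5 + 5 + 5 + 5 + 5 + 3 = 28 (decimal)
Convert II (Roman numeral) → 1 + 1 = 2 (decimal)
Compute 28 ÷ 2 = 14
14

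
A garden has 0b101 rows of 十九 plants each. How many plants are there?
Convert 十九 (Chinese numeral) → 1×10 + 9 = 19 (decimal)
Convert 0b101 (binary) → 4 + 1 = 5 (decimal)
Compute 19 × 5 = 95
95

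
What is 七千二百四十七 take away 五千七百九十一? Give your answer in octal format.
Convert 七千二百四十七 (Chinese numeral) → 7×1000 + 2×100 + 4×10 + 7 = 7247 (decimal)
Convert 五千七百九十一 (Chinese numeral) → 5×1000 + 7×100 + 9×10 + 1 = 5791 (decimal)
Compute 7247 - 5791 = 1456
Convert 1456 (decimal) → 1456 = 2×512 + 6×64 + 6×8 → 0o2660 (octal)
0o2660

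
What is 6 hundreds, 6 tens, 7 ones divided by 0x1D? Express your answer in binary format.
Convert 6 hundreds, 6 tens, 7 ones (place-value notation) → 6×100 + 6×10 + 7 = 667 (decimal)
Convert 0x1D (hexadecimal) → 1×16 + 13 = 29 (decimal)
Compute 667 ÷ 29 = 23
Convert 23 (decimal) → 23 = 16 + 4 + 2 + 1 → 0b10111 (binary)
0b10111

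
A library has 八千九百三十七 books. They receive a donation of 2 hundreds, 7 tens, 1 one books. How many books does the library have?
Convert 八千九百三十七 (Chinese numeral) → 8×1000 + 9×100 + 3×10 + 7 = 8937 (decimal)
Convert 2 hundreds, 7 tens, 1 one (place-value notation) → 2×100 + 7×10 + 1 = 271 (decimal)
Compute 8937 + 271 = 9208
9208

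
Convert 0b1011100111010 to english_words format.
Convert 0b1011100111010 (binary) → 4096 + 1024 + 512 + 256 + 32 + 16 + 8 + 2 = 5946 (decimal)
Convert 5946 (decimal) → 5946 = 5×1000 + 9×100 + 46 → five thousand nine hundred forty-six (English words)
five thousand nine hundred forty-six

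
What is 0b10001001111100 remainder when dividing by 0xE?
Convert 0b10001001111100 (binary) → 8192 + 512 + 64 + 32 + 16 + 8 + 4 = 8828 (decimal)
Convert 0xE (hexadecimal) → 14 (decimal)
Compute 8828 mod 14 = 8
8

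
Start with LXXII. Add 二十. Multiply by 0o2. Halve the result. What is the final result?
Convert LXXII (Roman numeral) → 50 + 10 + 10 + 1 + 1 = 72 (decimal)
Start: 72
Convert 二十 (Chinese numeral) → 2×10 = 20 (decimal)
72 + 20 = 92
Convert 0o2 (octal) → 2 (decimal)
92 × 2 = 184
184 ÷ 2 = 92
92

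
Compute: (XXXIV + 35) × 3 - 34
Convert XXXIV (Roman numeral) → 10 + 10 + 10 + 4 = 34 (decimal)
Expression in decimal: (34 + 35) × 3 - 34
Parentheses first: 34 + 35 = 69
Multiply: 69 × 3 = 207
Subtract: 207 - 34 = 173
173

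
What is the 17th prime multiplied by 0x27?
Convert the 17th prime (prime index) → 59 (decimal)
Convert 0x27 (hexadecimal) → 2×16 + 7 = 39 (decimal)
Compute 59 × 39 = 2301
2301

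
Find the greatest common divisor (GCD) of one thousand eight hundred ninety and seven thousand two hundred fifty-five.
Convert one thousand eight hundred ninety (English words) → 1×1000 + 8×100 + 90 = 1890 (decimal)
Convert seven thousand two hundred fifty-five (English words) → 7×1000 + 2×100 + 55 = 7255 (decimal)
Compute gcd(1890, 7255) = 5
5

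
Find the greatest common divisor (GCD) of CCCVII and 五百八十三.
Convert CCCVII (Roman numeral) → 100 + 100 + 100 + 5 + 1 + 1 = 307 (decimal)
Convert 五百八十三 (Chinese numeral) → 5×100 + 8×10 + 3 = 583 (decimal)
Compute gcd(307, 583) = 1
1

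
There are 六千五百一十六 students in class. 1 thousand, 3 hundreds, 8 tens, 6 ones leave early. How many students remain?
Convert 六千五百一十六 (Chinese numeral) → 6×1000 + 5×100 + 1×10 + 6 = 6516 (decimal)
Convert 1 thousand, 3 hundreds, 8 tens, 6 ones (place-value notation) → 1×1000 + 3×100 + 8×10 + 6 = 1386 (decimal)
Compute 6516 - 1386 = 5130
5130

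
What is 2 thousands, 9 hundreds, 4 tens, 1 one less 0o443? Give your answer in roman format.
Convert 2 thousands, 9 hundreds, 4 tens, 1 one (place-value notation) → 2×1000 + 9×100 + 4×10 + 1 = 2941 (decimal)
Convert 0o443 (octal) → 4×64 + 4×8 + 3 = 291 (decimal)
Compute 2941 - 291 = 2650
Convert 2650 (decimal) → 2650 = 1000 + 1000 + 500 + 100 + 50 → MMDCL (Roman numeral)
MMDCL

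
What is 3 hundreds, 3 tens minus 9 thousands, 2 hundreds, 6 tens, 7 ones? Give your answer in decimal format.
Convert 3 hundreds, 3 tens (place-value notation) → 3×100 + 3×10 = 330 (decimal)
Convert 9 thousands, 2 hundreds, 6 tens, 7 ones (place-value notation) → 9×1000 + 2×100 + 6×10 + 7 = 9267 (decimal)
Compute 330 - 9267 = -8937
-8937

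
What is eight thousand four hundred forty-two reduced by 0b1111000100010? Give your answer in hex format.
Convert eight thousand four hundred forty-two (English words) → 8×1000 + 4×100 + 42 = 8442 (decimal)
Convert 0b1111000100010 (binary) → 4096 + 2048 + 1024 + 512 + 32 + 2 = 7714 (decimal)
Compute 8442 - 7714 = 728
Convert 728 (decimal) → 728 = 2×256 + 13×16 + 8 → 0x2D8 (hexadecimal)
0x2D8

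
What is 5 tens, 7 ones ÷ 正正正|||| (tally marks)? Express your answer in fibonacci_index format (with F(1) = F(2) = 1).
Convert 5 tens, 7 ones (place-value notation) → 5×10 + 7 = 57 (decimal)
Convert 正正正|||| (tally marks) → 5 + 5 + 5 + 4 = 19 (decimal)
Compute 57 ÷ 19 = 3
Convert 3 (decimal) → 1, 1, 2, 3 → the 4th Fibonacci number (Fibonacci index)
the 4th Fibonacci number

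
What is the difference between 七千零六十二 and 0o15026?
Convert 七千零六十二 (Chinese numeral) → 7×1000 + 6×10 + 2 = 7062 (decimal)
Convert 0o15026 (octal) → 1×4096 + 5×512 + 2×8 + 6 = 6678 (decimal)
Difference: |7062 - 6678| = 384
384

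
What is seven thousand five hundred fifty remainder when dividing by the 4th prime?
Convert seven thousand five hundred fifty (English words) → 7×1000 + 5×100 + 50 = 7550 (decimal)
Convert the 4th prime (prime index) → 7 (decimal)
Compute 7550 mod 7 = 4
4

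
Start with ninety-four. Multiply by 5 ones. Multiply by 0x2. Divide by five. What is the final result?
Convert ninety-four (English words) → 94 (decimal)
Start: 94
Convert 5 ones (place-value notation) → 5 (decimal)
94 × 5 = 470
Convert 0x2 (hexadecimal) → 2 (decimal)
470 × 2 = 940
Convert five (English words) → 5 (decimal)
940 ÷ 5 = 188
188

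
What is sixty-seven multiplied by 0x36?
Convert sixty-seven (English words) → 67 (decimal)
Convert 0x36 (hexadecimal) → 3×16 + 6 = 54 (decimal)
Compute 67 × 54 = 3618
3618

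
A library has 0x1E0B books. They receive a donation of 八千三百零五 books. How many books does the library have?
Convert 0x1E0B (hexadecimal) → 1×4096 + 14×256 + 11 = 7691 (decimal)
Convert 八千三百零五 (Chinese numeral) → 8×1000 + 3×100 + 5 = 8305 (decimal)
Compute 7691 + 8305 = 15996
15996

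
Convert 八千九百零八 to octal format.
Convert 八千九百零八 (Chinese numeral) → 8×1000 + 9×100 + 8 = 8908 (decimal)
Convert 8908 (decimal) → 8908 = 2×4096 + 1×512 + 3×64 + 1×8 + 4 → 0o21314 (octal)
0o21314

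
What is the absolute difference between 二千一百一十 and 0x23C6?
Convert 二千一百一十 (Chinese numeral) → 2×1000 + 1×100 + 1×10 = 2110 (decimal)
Convert 0x23C6 (hexadecimal) → 2×4096 + 3×256 + 12×16 + 6 = 9158 (decimal)
Compute |2110 - 9158| = 7048
7048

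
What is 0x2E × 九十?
Convert 0x2E (hexadecimal) → 2×16 + 14 = 46 (decimal)
Convert 九十 (Chinese numeral) → 9×10 = 90 (decimal)
Compute 46 × 90 = 4140
4140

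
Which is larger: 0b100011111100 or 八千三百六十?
Convert 0b100011111100 (binary) → 2048 + 128 + 64 + 32 + 16 + 8 + 4 = 2300 (decimal)
Convert 八千三百六十 (Chinese numeral) → 8×1000 + 3×100 + 6×10 = 8360 (decimal)
Compare 2300 vs 8360: larger = 8360
8360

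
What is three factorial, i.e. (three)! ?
Convert three (English words) → 3 (decimal)
Compute 3! = 6
6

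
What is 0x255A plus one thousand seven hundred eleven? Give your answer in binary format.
Convert 0x255A (hexadecimal) → 2×4096 + 5×256 + 5×16 + 10 = 9562 (decimal)
Convert one thousand seven hundred eleven (English words) → 1×1000 + 7×100 + 11 = 1711 (decimal)
Compute 9562 + 1711 = 11273
Convert 11273 (decimal) → 11273 = 8192 + 2048 + 1024 + 8 + 1 → 0b10110000001001 (binary)
0b10110000001001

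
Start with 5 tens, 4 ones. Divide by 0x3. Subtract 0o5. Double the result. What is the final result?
Convert 5 tens, 4 ones (place-value notation) → 5×10 + 4 = 54 (decimal)
Start: 54
Convert 0x3 (hexadecimal) → 3 (decimal)
54 ÷ 3 = 18
Convert 0o5 (octal) → 5 (decimal)
18 - 5 = 13
13 × 2 = 26
26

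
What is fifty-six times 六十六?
Convert fifty-six (English words) → 56 (decimal)
Convert 六十六 (Chinese numeral) → 6×10 + 6 = 66 (decimal)
Compute 56 × 66 = 3696
3696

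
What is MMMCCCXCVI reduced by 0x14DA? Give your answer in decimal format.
Convert MMMCCCXCVI (Roman numeral) → 1000 + 1000 + 1000 + 100 + 100 + 100 + 90 + 5 + 1 = 3396 (decimal)
Convert 0x14DA (hexadecimal) → 1×4096 + 4×256 + 13×16 + 10 = 5338 (decimal)
Compute 3396 - 5338 = -1942
-1942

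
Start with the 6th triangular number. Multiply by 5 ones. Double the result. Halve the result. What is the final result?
Convert the 6th triangular number (triangular index) → 6×7/2 = 21 (decimal)
Start: 21
Convert 5 ones (place-value notation) → 5 (decimal)
21 × 5 = 105
105 × 2 = 210
210 ÷ 2 = 105
105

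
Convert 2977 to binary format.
Convert 2977 (decimal) → 2977 = 2048 + 512 + 256 + 128 + 32 + 1 → 0b101110100001 (binary)
0b101110100001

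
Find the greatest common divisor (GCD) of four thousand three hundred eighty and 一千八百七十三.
Convert four thousand three hundred eighty (English words) → 4×1000 + 3×100 + 80 = 4380 (decimal)
Convert 一千八百七十三 (Chinese numeral) → 1×1000 + 8×100 + 7×10 + 3 = 1873 (decimal)
Compute gcd(4380, 1873) = 1
1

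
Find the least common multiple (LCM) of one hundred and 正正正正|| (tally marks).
Convert one hundred (English words) → 1×100 = 100 (decimal)
Convert 正正正正|| (tally marks) → 5 + 5 + 5 + 5 + 2 = 22 (decimal)
Compute lcm(100, 22) = 1100
1100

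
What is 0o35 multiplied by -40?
Convert 0o35 (octal) → 3×8 + 5 = 29 (decimal)
Compute 29 × -40 = -1160
-1160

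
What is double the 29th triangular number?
The 29th triangular number = 29×30/2 = 435
Compute 435 × 2 = 870
870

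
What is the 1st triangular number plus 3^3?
The 1st triangular number = 1×2/2 = 1
Convert 3^3 (power) → 27 (decimal)
Compute 1 + 27 = 28
28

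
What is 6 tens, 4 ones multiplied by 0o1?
Convert 6 tens, 4 ones (place-value notation) → 6×10 + 4 = 64 (decimal)
Convert 0o1 (octal) → 1 (decimal)
Compute 64 × 1 = 64
64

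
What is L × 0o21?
Convert L (Roman numeral) → 50 (decimal)
Convert 0o21 (octal) → 2×8 + 1 = 17 (decimal)
Compute 50 × 17 = 850
850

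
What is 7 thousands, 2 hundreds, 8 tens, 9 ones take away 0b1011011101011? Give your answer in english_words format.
Convert 7 thousands, 2 hundreds, 8 tens, 9 ones (place-value notation) → 7×1000 + 2×100 + 8×10 + 9 = 7289 (decimal)
Convert 0b1011011101011 (binary) → 4096 + 1024 + 512 + 128 + 64 + 32 + 8 + 2 + 1 = 5867 (decimal)
Compute 7289 - 5867 = 1422
Convert 1422 (decimal) → 1422 = 1×1000 + 4×100 + 22 → one thousand four hundred twenty-two (English words)
one thousand four hundred twenty-two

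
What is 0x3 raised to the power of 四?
Convert 0x3 (hexadecimal) → 3 (decimal)
Convert 四 (Chinese numeral) → 4 (decimal)
Compute 3 ^ 4 = 81
81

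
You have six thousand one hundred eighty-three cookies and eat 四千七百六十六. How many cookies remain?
Convert six thousand one hundred eighty-three (English words) → 6×1000 + 1×100 + 83 = 6183 (decimal)
Convert 四千七百六十六 (Chinese numeral) → 4×1000 + 7×100 + 6×10 + 6 = 4766 (decimal)
Compute 6183 - 4766 = 1417
1417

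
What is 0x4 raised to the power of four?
Convert 0x4 (hexadecimal) → 4 (decimal)
Convert four (English words) → 4 (decimal)
Compute 4 ^ 4 = 256
256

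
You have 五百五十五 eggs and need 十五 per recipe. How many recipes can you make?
Convert 五百五十五 (Chinese numeral) → 5×100 + 5×10 + 5 = 555 (decimal)
Convert 十五 (Chinese numeral) → 1×10 + 5 = 15 (decimal)
Compute 555 ÷ 15 = 37
37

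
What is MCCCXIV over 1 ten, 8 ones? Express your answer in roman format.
Convert MCCCXIV (Roman numeral) → 1000 + 100 + 100 + 100 + 10 + 4 = 1314 (decimal)
Convert 1 ten, 8 ones (place-value notation) → 1×10 + 8 = 18 (decimal)
Compute 1314 ÷ 18 = 73
Convert 73 (decimal) → 73 = 50 + 10 + 10 + 1 + 1 + 1 → LXXIII (Roman numeral)
LXXIII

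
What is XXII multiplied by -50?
Convert XXII (Roman numeral) → 10 + 10 + 1 + 1 = 22 (decimal)
Compute 22 × -50 = -1100
-1100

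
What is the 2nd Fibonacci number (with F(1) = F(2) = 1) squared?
The 2nd Fibonacci number (with F(1) = F(2) = 1) = 1
Compute 1² = 1 × 1 = 1
1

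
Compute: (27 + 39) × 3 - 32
Parentheses first: 27 + 39 = 66
Multiply: 66 × 3 = 198
Subtract: 198 - 32 = 166
166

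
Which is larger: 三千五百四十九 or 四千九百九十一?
Convert 三千五百四十九 (Chinese numeral) → 3×1000 + 5×100 + 4×10 + 9 = 3549 (decimal)
Convert 四千九百九十一 (Chinese numeral) → 4×1000 + 9×100 + 9×10 + 1 = 4991 (decimal)
Compare 3549 vs 4991: larger = 4991
4991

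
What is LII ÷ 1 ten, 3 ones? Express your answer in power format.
Convert LII (Roman numeral) → 50 + 1 + 1 = 52 (decimal)
Convert 1 ten, 3 ones (place-value notation) → 1×10 + 3 = 13 (decimal)
Compute 52 ÷ 13 = 4
Convert 4 (decimal) → 2^2 (power)
2^2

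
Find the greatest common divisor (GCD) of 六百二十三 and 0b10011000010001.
Convert 六百二十三 (Chinese numeral) → 6×100 + 2×10 + 3 = 623 (decimal)
Convert 0b10011000010001 (binary) → 8192 + 1024 + 512 + 16 + 1 = 9745 (decimal)
Compute gcd(623, 9745) = 1
1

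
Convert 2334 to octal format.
Convert 2334 (decimal) → 2334 = 4×512 + 4×64 + 3×8 + 6 → 0o4436 (octal)
0o4436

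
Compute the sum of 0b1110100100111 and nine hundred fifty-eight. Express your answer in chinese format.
Convert 0b1110100100111 (binary) → 4096 + 2048 + 1024 + 256 + 32 + 4 + 2 + 1 = 7463 (decimal)
Convert nine hundred fifty-eight (English words) → 9×100 + 58 = 958 (decimal)
Compute 7463 + 958 = 8421
Convert 8421 (decimal) → 8421 = 8×1000 + 4×100 + 2×10 + 1 → 八千四百二十一 (Chinese numeral)
八千四百二十一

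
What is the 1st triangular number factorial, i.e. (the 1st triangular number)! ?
Convert the 1st triangular number (triangular index) → 1×2/2 = 1 (decimal)
Compute 1! = 1
1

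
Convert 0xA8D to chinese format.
Convert 0xA8D (hexadecimal) → 10×256 + 8×16 + 13 = 2701 (decimal)
Convert 2701 (decimal) → 2701 = 2×1000 + 7×100 + 1 → 二千七百零一 (Chinese numeral)
二千七百零一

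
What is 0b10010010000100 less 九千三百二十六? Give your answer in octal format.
Convert 0b10010010000100 (binary) → 8192 + 1024 + 128 + 4 = 9348 (decimal)
Convert 九千三百二十六 (Chinese numeral) → 9×1000 + 3×100 + 2×10 + 6 = 9326 (decimal)
Compute 9348 - 9326 = 22
Convert 22 (decimal) → 22 = 2×8 + 6 → 0o26 (octal)
0o26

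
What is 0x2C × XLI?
Convert 0x2C (hexadecimal) → 2×16 + 12 = 44 (decimal)
Convert XLI (Roman numeral) → 40 + 1 = 41 (decimal)
Compute 44 × 41 = 1804
1804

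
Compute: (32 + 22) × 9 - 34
Parentheses first: 32 + 22 = 54
Multiply: 54 × 9 = 486
Subtract: 486 - 34 = 452
452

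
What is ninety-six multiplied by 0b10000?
Convert ninety-six (English words) → 96 (decimal)
Convert 0b10000 (binary) → 16 (decimal)
Compute 96 × 16 = 1536
1536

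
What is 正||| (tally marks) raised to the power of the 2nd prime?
Convert 正||| (tally marks) → 5 + 3 = 8 (decimal)
Convert the 2nd prime (prime index) → 3 (decimal)
Compute 8 ^ 3 = 512
512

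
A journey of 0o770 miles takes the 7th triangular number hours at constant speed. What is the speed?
Convert 0o770 (octal) → 7×64 + 7×8 = 504 (decimal)
Convert the 7th triangular number (triangular index) → 7×8/2 = 28 (decimal)
Compute 504 ÷ 28 = 18
18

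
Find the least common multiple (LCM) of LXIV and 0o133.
Convert LXIV (Roman numeral) → 50 + 10 + 4 = 64 (decimal)
Convert 0o133 (octal) → 1×64 + 3×8 + 3 = 91 (decimal)
Compute lcm(64, 91) = 5824
5824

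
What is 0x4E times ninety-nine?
Convert 0x4E (hexadecimal) → 4×16 + 14 = 78 (decimal)
Convert ninety-nine (English words) → 99 (decimal)
Compute 78 × 99 = 7722
7722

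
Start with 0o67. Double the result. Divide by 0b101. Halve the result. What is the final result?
Convert 0o67 (octal) → 6×8 + 7 = 55 (decimal)
Start: 55
55 × 2 = 110
Convert 0b101 (binary) → 4 + 1 = 5 (decimal)
110 ÷ 5 = 22
22 ÷ 2 = 11
11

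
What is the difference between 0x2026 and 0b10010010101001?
Convert 0x2026 (hexadecimal) → 2×4096 + 2×16 + 6 = 8230 (decimal)
Convert 0b10010010101001 (binary) → 8192 + 1024 + 128 + 32 + 8 + 1 = 9385 (decimal)
Difference: |8230 - 9385| = 1155
1155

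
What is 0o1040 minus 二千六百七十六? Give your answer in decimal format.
Convert 0o1040 (octal) → 1×512 + 4×8 = 544 (decimal)
Convert 二千六百七十六 (Chinese numeral) → 2×1000 + 6×100 + 7×10 + 6 = 2676 (decimal)
Compute 544 - 2676 = -2132
-2132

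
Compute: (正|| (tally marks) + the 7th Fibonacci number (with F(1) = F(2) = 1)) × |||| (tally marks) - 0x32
Convert 正|| (tally marks) → 5 + 2 = 7 (decimal)
Convert the 7th Fibonacci number (with F(1) = F(2) = 1) (Fibonacci index) → 1, 1, 2, 3, 5, 8, 13 → 13 (decimal)
Convert |||| (tally marks) → 4 (decimal)
Convert 0x32 (hexadecimal) → 3×16 + 2 = 50 (decimal)
Expression in decimal: (7 + 13) × 4 - 50
Parentheses first: 7 + 13 = 20
Multiply: 20 × 4 = 80
Subtract: 80 - 50 = 30
30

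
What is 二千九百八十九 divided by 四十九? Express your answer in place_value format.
Convert 二千九百八十九 (Chinese numeral) → 2×1000 + 9×100 + 8×10 + 9 = 2989 (decimal)
Convert 四十九 (Chinese numeral) → 4×10 + 9 = 49 (decimal)
Compute 2989 ÷ 49 = 61
Convert 61 (decimal) → 61 = 6×10 + 1 → 6 tens, 1 one (place-value notation)
6 tens, 1 one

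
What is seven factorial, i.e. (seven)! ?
Convert seven (English words) → 7 (decimal)
Compute 7! = 5040
5040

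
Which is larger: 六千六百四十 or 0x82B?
Convert 六千六百四十 (Chinese numeral) → 6×1000 + 6×100 + 4×10 = 6640 (decimal)
Convert 0x82B (hexadecimal) → 8×256 + 2×16 + 11 = 2091 (decimal)
Compare 6640 vs 2091: larger = 6640
6640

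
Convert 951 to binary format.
Convert 951 (decimal) → 951 = 512 + 256 + 128 + 32 + 16 + 4 + 2 + 1 → 0b1110110111 (binary)
0b1110110111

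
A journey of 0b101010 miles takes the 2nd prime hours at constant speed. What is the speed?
Convert 0b101010 (binary) → 32 + 8 + 2 = 42 (decimal)
Convert the 2nd prime (prime index) → 3 (decimal)
Compute 42 ÷ 3 = 14
14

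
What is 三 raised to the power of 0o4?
Convert 三 (Chinese numeral) → 3 (decimal)
Convert 0o4 (octal) → 4 (decimal)
Compute 3 ^ 4 = 81
81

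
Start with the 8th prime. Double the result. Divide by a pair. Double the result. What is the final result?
Convert the 8th prime (prime index) → 19 (decimal)
Start: 19
19 × 2 = 38
Convert a pair (colloquial) → 2 (decimal)
38 ÷ 2 = 19
19 × 2 = 38
38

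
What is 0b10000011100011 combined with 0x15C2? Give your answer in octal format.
Convert 0b10000011100011 (binary) → 8192 + 128 + 64 + 32 + 2 + 1 = 8419 (decimal)
Convert 0x15C2 (hexadecimal) → 1×4096 + 5×256 + 12×16 + 2 = 5570 (decimal)
Compute 8419 + 5570 = 13989
Convert 13989 (decimal) → 13989 = 3×4096 + 3×512 + 2×64 + 4×8 + 5 → 0o33245 (octal)
0o33245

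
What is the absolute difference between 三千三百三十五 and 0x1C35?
Convert 三千三百三十五 (Chinese numeral) → 3×1000 + 3×100 + 3×10 + 5 = 3335 (decimal)
Convert 0x1C35 (hexadecimal) → 1×4096 + 12×256 + 3×16 + 5 = 7221 (decimal)
Compute |3335 - 7221| = 3886
3886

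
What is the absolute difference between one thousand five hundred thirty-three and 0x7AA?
Convert one thousand five hundred thirty-three (English words) → 1×1000 + 5×100 + 33 = 1533 (decimal)
Convert 0x7AA (hexadecimal) → 7×256 + 10×16 + 10 = 1962 (decimal)
Compute |1533 - 1962| = 429
429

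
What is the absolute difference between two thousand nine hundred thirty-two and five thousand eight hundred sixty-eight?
Convert two thousand nine hundred thirty-two (English words) → 2×1000 + 9×100 + 32 = 2932 (decimal)
Convert five thousand eight hundred sixty-eight (English words) → 5×1000 + 8×100 + 68 = 5868 (decimal)
Compute |2932 - 5868| = 2936
2936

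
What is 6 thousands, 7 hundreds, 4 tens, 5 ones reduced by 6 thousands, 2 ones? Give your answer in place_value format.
Convert 6 thousands, 7 hundreds, 4 tens, 5 ones (place-value notation) → 6×1000 + 7×100 + 4×10 + 5 = 6745 (decimal)
Convert 6 thousands, 2 ones (place-value notation) → 6×1000 + 2 = 6002 (decimal)
Compute 6745 - 6002 = 743
Convert 743 (decimal) → 743 = 7×100 + 4×10 + 3 → 7 hundreds, 4 tens, 3 ones (place-value notation)
7 hundreds, 4 tens, 3 ones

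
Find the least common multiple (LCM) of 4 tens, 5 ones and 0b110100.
Convert 4 tens, 5 ones (place-value notation) → 4×10 + 5 = 45 (decimal)
Convert 0b110100 (binary) → 32 + 16 + 4 = 52 (decimal)
Compute lcm(45, 52) = 2340
2340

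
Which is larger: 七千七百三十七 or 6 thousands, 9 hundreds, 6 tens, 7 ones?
Convert 七千七百三十七 (Chinese numeral) → 7×1000 + 7×100 + 3×10 + 7 = 7737 (decimal)
Convert 6 thousands, 9 hundreds, 6 tens, 7 ones (place-value notation) → 6×1000 + 9×100 + 6×10 + 7 = 6967 (decimal)
Compare 7737 vs 6967: larger = 7737
7737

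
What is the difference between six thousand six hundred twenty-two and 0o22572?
Convert six thousand six hundred twenty-two (English words) → 6×1000 + 6×100 + 22 = 6622 (decimal)
Convert 0o22572 (octal) → 2×4096 + 2×512 + 5×64 + 7×8 + 2 = 9594 (decimal)
Difference: |6622 - 9594| = 2972
2972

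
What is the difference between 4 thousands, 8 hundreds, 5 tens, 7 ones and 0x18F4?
Convert 4 thousands, 8 hundreds, 5 tens, 7 ones (place-value notation) → 4×1000 + 8×100 + 5×10 + 7 = 4857 (decimal)
Convert 0x18F4 (hexadecimal) → 1×4096 + 8×256 + 15×16 + 4 = 6388 (decimal)
Difference: |4857 - 6388| = 1531
1531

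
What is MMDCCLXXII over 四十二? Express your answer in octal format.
Convert MMDCCLXXII (Roman numeral) → 1000 + 1000 + 500 + 100 + 100 + 50 + 10 + 10 + 1 + 1 = 2772 (decimal)
Convert 四十二 (Chinese numeral) → 4×10 + 2 = 42 (decimal)
Compute 2772 ÷ 42 = 66
Convert 66 (decimal) → 66 = 1×64 + 2 → 0o102 (octal)
0o102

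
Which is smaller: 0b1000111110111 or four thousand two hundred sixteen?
Convert 0b1000111110111 (binary) → 4096 + 256 + 128 + 64 + 32 + 16 + 4 + 2 + 1 = 4599 (decimal)
Convert four thousand two hundred sixteen (English words) → 4×1000 + 2×100 + 16 = 4216 (decimal)
Compare 4599 vs 4216: smaller = 4216
4216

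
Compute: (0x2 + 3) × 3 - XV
Convert 0x2 (hexadecimal) → 2 (decimal)
Convert XV (Roman numeral) → 10 + 5 = 15 (decimal)
Expression in decimal: (2 + 3) × 3 - 15
Parentheses first: 2 + 3 = 5
Multiply: 5 × 3 = 15
Subtract: 15 - 15 = 0
0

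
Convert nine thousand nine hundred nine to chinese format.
Convert nine thousand nine hundred nine (English words) → 9×1000 + 9×100 + 9 = 9909 (decimal)
Convert 9909 (decimal) → 9909 = 9×1000 + 9×100 + 9 → 九千九百零九 (Chinese numeral)
九千九百零九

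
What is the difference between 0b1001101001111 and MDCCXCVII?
Convert 0b1001101001111 (binary) → 4096 + 512 + 256 + 64 + 8 + 4 + 2 + 1 = 4943 (decimal)
Convert MDCCXCVII (Roman numeral) → 1000 + 500 + 100 + 100 + 90 + 5 + 1 + 1 = 1797 (decimal)
Difference: |4943 - 1797| = 3146
3146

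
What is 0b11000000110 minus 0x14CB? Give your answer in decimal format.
Convert 0b11000000110 (binary) → 1024 + 512 + 4 + 2 = 1542 (decimal)
Convert 0x14CB (hexadecimal) → 1×4096 + 4×256 + 12×16 + 11 = 5323 (decimal)
Compute 1542 - 5323 = -3781
-3781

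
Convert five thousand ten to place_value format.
Convert five thousand ten (English words) → 5×1000 + 10 = 5010 (decimal)
Convert 5010 (decimal) → 5010 = 5×1000 + 1×10 → 5 thousands, 1 ten (place-value notation)
5 thousands, 1 ten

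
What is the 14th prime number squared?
The 14th prime number = 43
Compute 43² = 43 × 43 = 1849
1849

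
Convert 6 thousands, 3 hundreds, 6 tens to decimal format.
Convert 6 thousands, 3 hundreds, 6 tens (place-value notation) → 6×1000 + 3×100 + 6×10 = 6360 (decimal)
6360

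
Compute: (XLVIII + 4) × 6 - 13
Convert XLVIII (Roman numeral) → 40 + 5 + 1 + 1 + 1 = 48 (decimal)
Expression in decimal: (48 + 4) × 6 - 13
Parentheses first: 48 + 4 = 52
Multiply: 52 × 6 = 312
Subtract: 312 - 13 = 299
299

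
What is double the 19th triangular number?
The 19th triangular number = 19×20/2 = 190
Compute 190 × 2 = 380
380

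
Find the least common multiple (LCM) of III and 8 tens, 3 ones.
Convert III (Roman numeral) → 1 + 1 + 1 = 3 (decimal)
Convert 8 tens, 3 ones (place-value notation) → 8×10 + 3 = 83 (decimal)
Compute lcm(3, 83) = 249
249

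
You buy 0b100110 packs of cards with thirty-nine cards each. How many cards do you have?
Convert thirty-nine (English words) → 39 (decimal)
Convert 0b100110 (binary) → 32 + 4 + 2 = 38 (decimal)
Compute 39 × 38 = 1482
1482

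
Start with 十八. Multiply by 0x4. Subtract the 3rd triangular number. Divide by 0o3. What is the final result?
Convert 十八 (Chinese numeral) → 1×10 + 8 = 18 (decimal)
Start: 18
Convert 0x4 (hexadecimal) → 4 (decimal)
18 × 4 = 72
Convert the 3rd triangular number (triangular index) → 3×4/2 = 6 (decimal)
72 - 6 = 66
Convert 0o3 (octal) → 3 (decimal)
66 ÷ 3 = 22
22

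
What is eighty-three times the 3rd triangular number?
Convert eighty-three (English words) → 83 (decimal)
Convert the 3rd triangular number (triangular index) → 3×4/2 = 6 (decimal)
Compute 83 × 6 = 498
498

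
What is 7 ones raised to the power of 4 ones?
Convert 7 ones (place-value notation) → 7 (decimal)
Convert 4 ones (place-value notation) → 4 (decimal)
Compute 7 ^ 4 = 2401
2401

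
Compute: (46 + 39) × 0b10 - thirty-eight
Convert 0b10 (binary) → 2 (decimal)
Convert thirty-eight (English words) → 38 (decimal)
Expression in decimal: (46 + 39) × 2 - 38
Parentheses first: 46 + 39 = 85
Multiply: 85 × 2 = 170
Subtract: 170 - 38 = 132
132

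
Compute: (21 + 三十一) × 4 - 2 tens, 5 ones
Convert 三十一 (Chinese numeral) → 3×10 + 1 = 31 (decimal)
Convert 2 tens, 5 ones (place-value notation) → 2×10 + 5 = 25 (decimal)
Expression in decimal: (21 + 31) × 4 - 25
Parentheses first: 21 + 31 = 52
Multiply: 52 × 4 = 208
Subtract: 208 - 25 = 183
183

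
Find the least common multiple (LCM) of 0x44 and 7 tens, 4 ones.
Convert 0x44 (hexadecimal) → 4×16 + 4 = 68 (decimal)
Convert 7 tens, 4 ones (place-value notation) → 7×10 + 4 = 74 (decimal)
Compute lcm(68, 74) = 2516
2516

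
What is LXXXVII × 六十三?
Convert LXXXVII (Roman numeral) → 50 + 10 + 10 + 10 + 5 + 1 + 1 = 87 (decimal)
Convert 六十三 (Chinese numeral) → 6×10 + 3 = 63 (decimal)
Compute 87 × 63 = 5481
5481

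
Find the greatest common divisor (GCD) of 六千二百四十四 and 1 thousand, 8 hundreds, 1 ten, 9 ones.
Convert 六千二百四十四 (Chinese numeral) → 6×1000 + 2×100 + 4×10 + 4 = 6244 (decimal)
Convert 1 thousand, 8 hundreds, 1 ten, 9 ones (place-value notation) → 1×1000 + 8×100 + 1×10 + 9 = 1819 (decimal)
Compute gcd(6244, 1819) = 1
1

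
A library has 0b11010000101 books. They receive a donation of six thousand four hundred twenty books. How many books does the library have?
Convert 0b11010000101 (binary) → 1024 + 512 + 128 + 4 + 1 = 1669 (decimal)
Convert six thousand four hundred twenty (English words) → 6×1000 + 4×100 + 20 = 6420 (decimal)
Compute 1669 + 6420 = 8089
8089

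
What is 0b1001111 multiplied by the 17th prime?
Convert 0b1001111 (binary) → 64 + 8 + 4 + 2 + 1 = 79 (decimal)
Convert the 17th prime (prime index) → 59 (decimal)
Compute 79 × 59 = 4661
4661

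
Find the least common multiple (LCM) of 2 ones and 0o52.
Convert 2 ones (place-value notation) → 2 (decimal)
Convert 0o52 (octal) → 5×8 + 2 = 42 (decimal)
Compute lcm(2, 42) = 42
42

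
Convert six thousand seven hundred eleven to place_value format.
Convert six thousand seven hundred eleven (English words) → 6×1000 + 7×100 + 11 = 6711 (decimal)
Convert 6711 (decimal) → 6711 = 6×1000 + 7×100 + 1×10 + 1 → 6 thousands, 7 hundreds, 1 ten, 1 one (place-value notation)
6 thousands, 7 hundreds, 1 ten, 1 one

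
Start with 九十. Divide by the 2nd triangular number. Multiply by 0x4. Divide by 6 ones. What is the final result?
Convert 九十 (Chinese numeral) → 9×10 = 90 (decimal)
Start: 90
Convert the 2nd triangular number (triangular index) → 2×3/2 = 3 (decimal)
90 ÷ 3 = 30
Convert 0x4 (hexadecimal) → 4 (decimal)
30 × 4 = 120
Convert 6 ones (place-value notation) → 6 (decimal)
120 ÷ 6 = 20
20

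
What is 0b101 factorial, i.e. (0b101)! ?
Convert 0b101 (binary) → 4 + 1 = 5 (decimal)
Compute 5! = 120
120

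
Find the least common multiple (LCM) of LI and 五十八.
Convert LI (Roman numeral) → 50 + 1 = 51 (decimal)
Convert 五十八 (Chinese numeral) → 5×10 + 8 = 58 (decimal)
Compute lcm(51, 58) = 2958
2958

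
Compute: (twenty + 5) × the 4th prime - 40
Convert twenty (English words) → 20 (decimal)
Convert the 4th prime (prime index) → 7 (decimal)
Expression in decimal: (20 + 5) × 7 - 40
Parentheses first: 20 + 5 = 25
Multiply: 25 × 7 = 175
Subtract: 175 - 40 = 135
135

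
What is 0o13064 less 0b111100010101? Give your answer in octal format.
Convert 0o13064 (octal) → 1×4096 + 3×512 + 6×8 + 4 = 5684 (decimal)
Convert 0b111100010101 (binary) → 2048 + 1024 + 512 + 256 + 16 + 4 + 1 = 3861 (decimal)
Compute 5684 - 3861 = 1823
Convert 1823 (decimal) → 1823 = 3×512 + 4×64 + 3×8 + 7 → 0o3437 (octal)
0o3437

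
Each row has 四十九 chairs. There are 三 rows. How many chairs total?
Convert 四十九 (Chinese numeral) → 4×10 + 9 = 49 (decimal)
Convert 三 (Chinese numeral) → 3 (decimal)
Compute 49 × 3 = 147
147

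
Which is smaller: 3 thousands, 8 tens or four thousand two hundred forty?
Convert 3 thousands, 8 tens (place-value notation) → 3×1000 + 8×10 = 3080 (decimal)
Convert four thousand two hundred forty (English words) → 4×1000 + 2×100 + 40 = 4240 (decimal)
Compare 3080 vs 4240: smaller = 3080
3080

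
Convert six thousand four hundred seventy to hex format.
Convert six thousand four hundred seventy (English words) → 6×1000 + 4×100 + 70 = 6470 (decimal)
Convert 6470 (decimal) → 6470 = 1×4096 + 9×256 + 4×16 + 6 → 0x1946 (hexadecimal)
0x1946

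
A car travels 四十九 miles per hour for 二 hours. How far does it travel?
Convert 四十九 (Chinese numeral) → 4×10 + 9 = 49 (decimal)
Convert 二 (Chinese numeral) → 2 (decimal)
Compute 49 × 2 = 98
98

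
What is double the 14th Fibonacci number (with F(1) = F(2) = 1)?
The 14th Fibonacci number (with F(1) = F(2) = 1): 1, 1, 2, 3, 5, 8, 13, 21, 34, 55, 89, 144, 233, 377 → 377
Compute 377 × 2 = 754
754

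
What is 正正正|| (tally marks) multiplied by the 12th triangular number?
Convert 正正正|| (tally marks) → 5 + 5 + 5 + 2 = 17 (decimal)
Convert the 12th triangular number (triangular index) → 12×13/2 = 78 (decimal)
Compute 17 × 78 = 1326
1326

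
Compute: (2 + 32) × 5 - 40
Parentheses first: 2 + 32 = 34
Multiply: 34 × 5 = 170
Subtract: 170 - 40 = 130
130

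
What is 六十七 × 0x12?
Convert 六十七 (Chinese numeral) → 6×10 + 7 = 67 (decimal)
Convert 0x12 (hexadecimal) → 1×16 + 2 = 18 (decimal)
Compute 67 × 18 = 1206
1206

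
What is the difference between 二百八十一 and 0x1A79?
Convert 二百八十一 (Chinese numeral) → 2×100 + 8×10 + 1 = 281 (decimal)
Convert 0x1A79 (hexadecimal) → 1×4096 + 10×256 + 7×16 + 9 = 6777 (decimal)
Difference: |281 - 6777| = 6496
6496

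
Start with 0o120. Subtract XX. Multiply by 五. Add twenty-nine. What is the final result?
Convert 0o120 (octal) → 1×64 + 2×8 = 80 (decimal)
Start: 80
Convert XX (Roman numeral) → 10 + 10 = 20 (decimal)
80 - 20 = 60
Convert 五 (Chinese numeral) → 5 (decimal)
60 × 5 = 300
Convert twenty-nine (English words) → 29 (decimal)
300 + 29 = 329
329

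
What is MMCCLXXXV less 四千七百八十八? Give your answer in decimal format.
Convert MMCCLXXXV (Roman numeral) → 1000 + 1000 + 100 + 100 + 50 + 10 + 10 + 10 + 5 = 2285 (decimal)
Convert 四千七百八十八 (Chinese numeral) → 4×1000 + 7×100 + 8×10 + 8 = 4788 (decimal)
Compute 2285 - 4788 = -2503
-2503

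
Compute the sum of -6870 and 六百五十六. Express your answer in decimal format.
Convert 六百五十六 (Chinese numeral) → 6×100 + 5×10 + 6 = 656 (decimal)
Compute -6870 + 656 = -6214
-6214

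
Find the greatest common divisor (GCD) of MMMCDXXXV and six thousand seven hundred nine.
Convert MMMCDXXXV (Roman numeral) → 1000 + 1000 + 1000 + 400 + 10 + 10 + 10 + 5 = 3435 (decimal)
Convert six thousand seven hundred nine (English words) → 6×1000 + 7×100 + 9 = 6709 (decimal)
Compute gcd(3435, 6709) = 1
1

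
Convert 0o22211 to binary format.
Convert 0o22211 (octal) → 2×4096 + 2×512 + 2×64 + 1×8 + 1 = 9353 (decimal)
Convert 9353 (decimal) → 9353 = 8192 + 1024 + 128 + 8 + 1 → 0b10010010001001 (binary)
0b10010010001001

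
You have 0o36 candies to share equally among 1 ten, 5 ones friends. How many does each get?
Convert 0o36 (octal) → 3×8 + 6 = 30 (decimal)
Convert 1 ten, 5 ones (place-value notation) → 1×10 + 5 = 15 (decimal)
Compute 30 ÷ 15 = 2
2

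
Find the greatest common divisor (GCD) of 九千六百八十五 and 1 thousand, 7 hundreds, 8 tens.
Convert 九千六百八十五 (Chinese numeral) → 9×1000 + 6×100 + 8×10 + 5 = 9685 (decimal)
Convert 1 thousand, 7 hundreds, 8 tens (place-value notation) → 1×1000 + 7×100 + 8×10 = 1780 (decimal)
Compute gcd(9685, 1780) = 5
5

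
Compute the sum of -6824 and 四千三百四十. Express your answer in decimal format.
Convert 四千三百四十 (Chinese numeral) → 4×1000 + 3×100 + 4×10 = 4340 (decimal)
Compute -6824 + 4340 = -2484
-2484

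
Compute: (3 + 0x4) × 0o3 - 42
Convert 0x4 (hexadecimal) → 4 (decimal)
Convert 0o3 (octal) → 3 (decimal)
Expression in decimal: (3 + 4) × 3 - 42
Parentheses first: 3 + 4 = 7
Multiply: 7 × 3 = 21
Subtract: 21 - 42 = -21
-21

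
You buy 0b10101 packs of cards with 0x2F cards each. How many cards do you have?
Convert 0x2F (hexadecimal) → 2×16 + 15 = 47 (decimal)
Convert 0b10101 (binary) → 16 + 4 + 1 = 21 (decimal)
Compute 47 × 21 = 987
987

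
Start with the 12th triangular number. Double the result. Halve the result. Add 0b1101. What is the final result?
Convert the 12th triangular number (triangular index) → 12×13/2 = 78 (decimal)
Start: 78
78 × 2 = 156
156 ÷ 2 = 78
Convert 0b1101 (binary) → 8 + 4 + 1 = 13 (decimal)
78 + 13 = 91
91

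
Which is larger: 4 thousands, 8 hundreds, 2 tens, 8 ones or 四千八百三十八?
Convert 4 thousands, 8 hundreds, 2 tens, 8 ones (place-value notation) → 4×1000 + 8×100 + 2×10 + 8 = 4828 (decimal)
Convert 四千八百三十八 (Chinese numeral) → 4×1000 + 8×100 + 3×10 + 8 = 4838 (decimal)
Compare 4828 vs 4838: larger = 4838
4838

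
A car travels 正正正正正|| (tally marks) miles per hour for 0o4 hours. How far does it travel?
Convert 正正正正正|| (tally marks) → 5 + 5 + 5 + 5 + 5 + 2 = 27 (decimal)
Convert 0o4 (octal) → 4 (decimal)
Compute 27 × 4 = 108
108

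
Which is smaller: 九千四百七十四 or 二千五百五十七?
Convert 九千四百七十四 (Chinese numeral) → 9×1000 + 4×100 + 7×10 + 4 = 9474 (decimal)
Convert 二千五百五十七 (Chinese numeral) → 2×1000 + 5×100 + 5×10 + 7 = 2557 (decimal)
Compare 9474 vs 2557: smaller = 2557
2557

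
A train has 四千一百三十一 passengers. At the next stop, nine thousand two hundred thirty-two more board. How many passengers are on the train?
Convert 四千一百三十一 (Chinese numeral) → 4×1000 + 1×100 + 3×10 + 1 = 4131 (decimal)
Convert nine thousand two hundred thirty-two (English words) → 9×1000 + 2×100 + 32 = 9232 (decimal)
Compute 4131 + 9232 = 13363
13363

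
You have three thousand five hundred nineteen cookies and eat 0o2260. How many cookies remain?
Convert three thousand five hundred nineteen (English words) → 3×1000 + 5×100 + 19 = 3519 (decimal)
Convert 0o2260 (octal) → 2×512 + 2×64 + 6×8 = 1200 (decimal)
Compute 3519 - 1200 = 2319
2319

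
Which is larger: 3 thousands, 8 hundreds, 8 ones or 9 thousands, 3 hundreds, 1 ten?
Convert 3 thousands, 8 hundreds, 8 ones (place-value notation) → 3×1000 + 8×100 + 8 = 3808 (decimal)
Convert 9 thousands, 3 hundreds, 1 ten (place-value notation) → 9×1000 + 3×100 + 1×10 = 9310 (decimal)
Compare 3808 vs 9310: larger = 9310
9310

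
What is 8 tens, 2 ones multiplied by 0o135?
Convert 8 tens, 2 ones (place-value notation) → 8×10 + 2 = 82 (decimal)
Convert 0o135 (octal) → 1×64 + 3×8 + 5 = 93 (decimal)
Compute 82 × 93 = 7626
7626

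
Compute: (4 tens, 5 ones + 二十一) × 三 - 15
Convert 4 tens, 5 ones (place-value notation) → 4×10 + 5 = 45 (decimal)
Convert 二十一 (Chinese numeral) → 2×10 + 1 = 21 (decimal)
Convert 三 (Chinese numeral) → 3 (decimal)
Expression in decimal: (45 + 21) × 3 - 15
Parentheses first: 45 + 21 = 66
Multiply: 66 × 3 = 198
Subtract: 198 - 15 = 183
183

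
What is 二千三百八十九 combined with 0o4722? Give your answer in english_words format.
Convert 二千三百八十九 (Chinese numeral) → 2×1000 + 3×100 + 8×10 + 9 = 2389 (decimal)
Convert 0o4722 (octal) → 4×512 + 7×64 + 2×8 + 2 = 2514 (decimal)
Compute 2389 + 2514 = 4903
Convert 4903 (decimal) → 4903 = 4×1000 + 9×100 + 3 → four thousand nine hundred three (English words)
four thousand nine hundred three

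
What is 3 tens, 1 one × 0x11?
Convert 3 tens, 1 one (place-value notation) → 3×10 + 1 = 31 (decimal)
Convert 0x11 (hexadecimal) → 1×16 + 1 = 17 (decimal)
Compute 31 × 17 = 527
527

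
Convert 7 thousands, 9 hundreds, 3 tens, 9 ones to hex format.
Convert 7 thousands, 9 hundreds, 3 tens, 9 ones (place-value notation) → 7×1000 + 9×100 + 3×10 + 9 = 7939 (decimal)
Convert 7939 (decimal) → 7939 = 1×4096 + 15×256 + 3 → 0x1F03 (hexadecimal)
0x1F03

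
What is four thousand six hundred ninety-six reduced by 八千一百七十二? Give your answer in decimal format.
Convert four thousand six hundred ninety-six (English words) → 4×1000 + 6×100 + 96 = 4696 (decimal)
Convert 八千一百七十二 (Chinese numeral) → 8×1000 + 1×100 + 7×10 + 2 = 8172 (decimal)
Compute 4696 - 8172 = -3476
-3476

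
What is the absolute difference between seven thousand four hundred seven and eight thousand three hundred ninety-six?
Convert seven thousand four hundred seven (English words) → 7×1000 + 4×100 + 7 = 7407 (decimal)
Convert eight thousand three hundred ninety-six (English words) → 8×1000 + 3×100 + 96 = 8396 (decimal)
Compute |7407 - 8396| = 989
989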